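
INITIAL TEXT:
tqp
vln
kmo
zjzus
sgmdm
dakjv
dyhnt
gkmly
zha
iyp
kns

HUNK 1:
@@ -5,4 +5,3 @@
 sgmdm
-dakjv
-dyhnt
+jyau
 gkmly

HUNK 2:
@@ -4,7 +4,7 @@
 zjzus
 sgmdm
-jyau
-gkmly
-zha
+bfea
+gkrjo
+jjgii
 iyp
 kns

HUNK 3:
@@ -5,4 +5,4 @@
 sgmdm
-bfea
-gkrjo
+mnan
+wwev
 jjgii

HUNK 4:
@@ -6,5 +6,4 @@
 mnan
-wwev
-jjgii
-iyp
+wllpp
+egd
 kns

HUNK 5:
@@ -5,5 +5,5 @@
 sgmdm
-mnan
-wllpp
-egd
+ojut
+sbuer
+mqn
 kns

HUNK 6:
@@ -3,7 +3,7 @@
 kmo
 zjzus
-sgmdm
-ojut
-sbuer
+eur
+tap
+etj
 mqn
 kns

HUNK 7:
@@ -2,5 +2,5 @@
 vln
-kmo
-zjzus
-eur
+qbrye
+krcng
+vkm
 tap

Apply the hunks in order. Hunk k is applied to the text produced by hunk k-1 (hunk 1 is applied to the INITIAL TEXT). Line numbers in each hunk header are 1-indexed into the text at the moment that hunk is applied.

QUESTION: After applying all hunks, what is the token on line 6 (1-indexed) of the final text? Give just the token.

Answer: tap

Derivation:
Hunk 1: at line 5 remove [dakjv,dyhnt] add [jyau] -> 10 lines: tqp vln kmo zjzus sgmdm jyau gkmly zha iyp kns
Hunk 2: at line 4 remove [jyau,gkmly,zha] add [bfea,gkrjo,jjgii] -> 10 lines: tqp vln kmo zjzus sgmdm bfea gkrjo jjgii iyp kns
Hunk 3: at line 5 remove [bfea,gkrjo] add [mnan,wwev] -> 10 lines: tqp vln kmo zjzus sgmdm mnan wwev jjgii iyp kns
Hunk 4: at line 6 remove [wwev,jjgii,iyp] add [wllpp,egd] -> 9 lines: tqp vln kmo zjzus sgmdm mnan wllpp egd kns
Hunk 5: at line 5 remove [mnan,wllpp,egd] add [ojut,sbuer,mqn] -> 9 lines: tqp vln kmo zjzus sgmdm ojut sbuer mqn kns
Hunk 6: at line 3 remove [sgmdm,ojut,sbuer] add [eur,tap,etj] -> 9 lines: tqp vln kmo zjzus eur tap etj mqn kns
Hunk 7: at line 2 remove [kmo,zjzus,eur] add [qbrye,krcng,vkm] -> 9 lines: tqp vln qbrye krcng vkm tap etj mqn kns
Final line 6: tap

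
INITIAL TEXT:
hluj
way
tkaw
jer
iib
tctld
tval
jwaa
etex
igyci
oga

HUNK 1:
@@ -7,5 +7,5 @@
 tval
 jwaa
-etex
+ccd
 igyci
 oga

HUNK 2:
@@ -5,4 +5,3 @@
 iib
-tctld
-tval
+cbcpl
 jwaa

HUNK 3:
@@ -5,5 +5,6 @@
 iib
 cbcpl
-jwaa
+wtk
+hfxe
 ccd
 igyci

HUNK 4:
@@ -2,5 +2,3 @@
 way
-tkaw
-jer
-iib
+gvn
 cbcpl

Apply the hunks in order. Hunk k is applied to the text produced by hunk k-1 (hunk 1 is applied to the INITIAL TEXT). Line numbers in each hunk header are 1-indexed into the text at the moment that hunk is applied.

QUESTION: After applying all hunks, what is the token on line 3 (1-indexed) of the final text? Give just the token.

Answer: gvn

Derivation:
Hunk 1: at line 7 remove [etex] add [ccd] -> 11 lines: hluj way tkaw jer iib tctld tval jwaa ccd igyci oga
Hunk 2: at line 5 remove [tctld,tval] add [cbcpl] -> 10 lines: hluj way tkaw jer iib cbcpl jwaa ccd igyci oga
Hunk 3: at line 5 remove [jwaa] add [wtk,hfxe] -> 11 lines: hluj way tkaw jer iib cbcpl wtk hfxe ccd igyci oga
Hunk 4: at line 2 remove [tkaw,jer,iib] add [gvn] -> 9 lines: hluj way gvn cbcpl wtk hfxe ccd igyci oga
Final line 3: gvn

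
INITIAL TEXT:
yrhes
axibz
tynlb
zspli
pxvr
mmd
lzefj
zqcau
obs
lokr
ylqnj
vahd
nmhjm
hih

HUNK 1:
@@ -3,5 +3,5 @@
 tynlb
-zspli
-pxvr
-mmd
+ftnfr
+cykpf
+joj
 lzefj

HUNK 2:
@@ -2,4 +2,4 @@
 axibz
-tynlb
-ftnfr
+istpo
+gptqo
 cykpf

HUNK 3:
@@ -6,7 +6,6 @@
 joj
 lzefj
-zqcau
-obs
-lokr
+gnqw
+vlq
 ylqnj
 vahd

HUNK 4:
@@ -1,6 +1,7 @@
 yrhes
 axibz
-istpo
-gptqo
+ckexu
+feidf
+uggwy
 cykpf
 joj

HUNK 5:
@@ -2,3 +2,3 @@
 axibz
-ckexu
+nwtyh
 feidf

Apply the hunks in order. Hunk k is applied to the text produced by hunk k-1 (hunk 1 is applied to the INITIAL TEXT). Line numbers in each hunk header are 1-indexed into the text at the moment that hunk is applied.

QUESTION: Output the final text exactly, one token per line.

Hunk 1: at line 3 remove [zspli,pxvr,mmd] add [ftnfr,cykpf,joj] -> 14 lines: yrhes axibz tynlb ftnfr cykpf joj lzefj zqcau obs lokr ylqnj vahd nmhjm hih
Hunk 2: at line 2 remove [tynlb,ftnfr] add [istpo,gptqo] -> 14 lines: yrhes axibz istpo gptqo cykpf joj lzefj zqcau obs lokr ylqnj vahd nmhjm hih
Hunk 3: at line 6 remove [zqcau,obs,lokr] add [gnqw,vlq] -> 13 lines: yrhes axibz istpo gptqo cykpf joj lzefj gnqw vlq ylqnj vahd nmhjm hih
Hunk 4: at line 1 remove [istpo,gptqo] add [ckexu,feidf,uggwy] -> 14 lines: yrhes axibz ckexu feidf uggwy cykpf joj lzefj gnqw vlq ylqnj vahd nmhjm hih
Hunk 5: at line 2 remove [ckexu] add [nwtyh] -> 14 lines: yrhes axibz nwtyh feidf uggwy cykpf joj lzefj gnqw vlq ylqnj vahd nmhjm hih

Answer: yrhes
axibz
nwtyh
feidf
uggwy
cykpf
joj
lzefj
gnqw
vlq
ylqnj
vahd
nmhjm
hih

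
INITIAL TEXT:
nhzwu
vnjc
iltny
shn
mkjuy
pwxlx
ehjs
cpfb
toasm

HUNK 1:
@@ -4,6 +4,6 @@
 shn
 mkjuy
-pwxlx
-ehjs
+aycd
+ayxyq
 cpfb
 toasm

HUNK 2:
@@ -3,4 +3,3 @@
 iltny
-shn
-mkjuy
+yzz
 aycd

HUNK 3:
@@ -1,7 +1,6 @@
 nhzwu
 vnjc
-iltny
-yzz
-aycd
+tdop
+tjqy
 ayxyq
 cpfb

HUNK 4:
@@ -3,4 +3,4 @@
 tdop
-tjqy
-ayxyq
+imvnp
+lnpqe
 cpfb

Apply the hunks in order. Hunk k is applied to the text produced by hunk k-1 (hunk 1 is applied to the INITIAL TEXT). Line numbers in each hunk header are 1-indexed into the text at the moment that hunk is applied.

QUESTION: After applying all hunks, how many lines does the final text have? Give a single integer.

Answer: 7

Derivation:
Hunk 1: at line 4 remove [pwxlx,ehjs] add [aycd,ayxyq] -> 9 lines: nhzwu vnjc iltny shn mkjuy aycd ayxyq cpfb toasm
Hunk 2: at line 3 remove [shn,mkjuy] add [yzz] -> 8 lines: nhzwu vnjc iltny yzz aycd ayxyq cpfb toasm
Hunk 3: at line 1 remove [iltny,yzz,aycd] add [tdop,tjqy] -> 7 lines: nhzwu vnjc tdop tjqy ayxyq cpfb toasm
Hunk 4: at line 3 remove [tjqy,ayxyq] add [imvnp,lnpqe] -> 7 lines: nhzwu vnjc tdop imvnp lnpqe cpfb toasm
Final line count: 7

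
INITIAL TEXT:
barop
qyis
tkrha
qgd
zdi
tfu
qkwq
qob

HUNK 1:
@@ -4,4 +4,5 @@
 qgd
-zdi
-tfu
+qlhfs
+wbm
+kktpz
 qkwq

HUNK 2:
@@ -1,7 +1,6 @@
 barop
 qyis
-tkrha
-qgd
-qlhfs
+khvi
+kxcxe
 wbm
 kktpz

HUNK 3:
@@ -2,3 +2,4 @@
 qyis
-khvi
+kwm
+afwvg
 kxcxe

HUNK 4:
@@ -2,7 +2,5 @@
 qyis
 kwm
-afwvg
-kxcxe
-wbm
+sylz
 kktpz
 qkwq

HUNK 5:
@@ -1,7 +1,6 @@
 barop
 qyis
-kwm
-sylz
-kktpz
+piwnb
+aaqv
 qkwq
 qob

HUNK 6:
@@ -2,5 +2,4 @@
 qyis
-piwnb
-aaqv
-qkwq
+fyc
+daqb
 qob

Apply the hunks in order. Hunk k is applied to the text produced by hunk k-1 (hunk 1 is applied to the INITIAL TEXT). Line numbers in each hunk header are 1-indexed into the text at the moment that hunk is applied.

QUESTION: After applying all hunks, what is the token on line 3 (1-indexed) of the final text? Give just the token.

Answer: fyc

Derivation:
Hunk 1: at line 4 remove [zdi,tfu] add [qlhfs,wbm,kktpz] -> 9 lines: barop qyis tkrha qgd qlhfs wbm kktpz qkwq qob
Hunk 2: at line 1 remove [tkrha,qgd,qlhfs] add [khvi,kxcxe] -> 8 lines: barop qyis khvi kxcxe wbm kktpz qkwq qob
Hunk 3: at line 2 remove [khvi] add [kwm,afwvg] -> 9 lines: barop qyis kwm afwvg kxcxe wbm kktpz qkwq qob
Hunk 4: at line 2 remove [afwvg,kxcxe,wbm] add [sylz] -> 7 lines: barop qyis kwm sylz kktpz qkwq qob
Hunk 5: at line 1 remove [kwm,sylz,kktpz] add [piwnb,aaqv] -> 6 lines: barop qyis piwnb aaqv qkwq qob
Hunk 6: at line 2 remove [piwnb,aaqv,qkwq] add [fyc,daqb] -> 5 lines: barop qyis fyc daqb qob
Final line 3: fyc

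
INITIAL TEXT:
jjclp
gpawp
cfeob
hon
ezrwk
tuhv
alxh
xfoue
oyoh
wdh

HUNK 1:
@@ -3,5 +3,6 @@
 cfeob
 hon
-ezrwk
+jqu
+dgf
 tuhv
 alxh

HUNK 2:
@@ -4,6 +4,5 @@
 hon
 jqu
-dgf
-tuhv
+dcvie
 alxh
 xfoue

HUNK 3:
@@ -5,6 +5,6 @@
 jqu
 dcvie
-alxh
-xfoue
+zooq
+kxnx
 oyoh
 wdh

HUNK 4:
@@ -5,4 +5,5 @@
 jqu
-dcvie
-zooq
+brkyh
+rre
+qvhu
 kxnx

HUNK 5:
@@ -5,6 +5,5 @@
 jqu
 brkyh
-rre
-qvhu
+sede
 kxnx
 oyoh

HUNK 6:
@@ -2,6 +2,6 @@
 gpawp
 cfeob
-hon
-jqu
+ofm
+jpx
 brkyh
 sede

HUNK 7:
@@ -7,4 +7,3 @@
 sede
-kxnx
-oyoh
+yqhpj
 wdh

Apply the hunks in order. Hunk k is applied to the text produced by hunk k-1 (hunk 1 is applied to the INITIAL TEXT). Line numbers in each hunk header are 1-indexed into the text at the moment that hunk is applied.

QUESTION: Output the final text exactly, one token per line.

Answer: jjclp
gpawp
cfeob
ofm
jpx
brkyh
sede
yqhpj
wdh

Derivation:
Hunk 1: at line 3 remove [ezrwk] add [jqu,dgf] -> 11 lines: jjclp gpawp cfeob hon jqu dgf tuhv alxh xfoue oyoh wdh
Hunk 2: at line 4 remove [dgf,tuhv] add [dcvie] -> 10 lines: jjclp gpawp cfeob hon jqu dcvie alxh xfoue oyoh wdh
Hunk 3: at line 5 remove [alxh,xfoue] add [zooq,kxnx] -> 10 lines: jjclp gpawp cfeob hon jqu dcvie zooq kxnx oyoh wdh
Hunk 4: at line 5 remove [dcvie,zooq] add [brkyh,rre,qvhu] -> 11 lines: jjclp gpawp cfeob hon jqu brkyh rre qvhu kxnx oyoh wdh
Hunk 5: at line 5 remove [rre,qvhu] add [sede] -> 10 lines: jjclp gpawp cfeob hon jqu brkyh sede kxnx oyoh wdh
Hunk 6: at line 2 remove [hon,jqu] add [ofm,jpx] -> 10 lines: jjclp gpawp cfeob ofm jpx brkyh sede kxnx oyoh wdh
Hunk 7: at line 7 remove [kxnx,oyoh] add [yqhpj] -> 9 lines: jjclp gpawp cfeob ofm jpx brkyh sede yqhpj wdh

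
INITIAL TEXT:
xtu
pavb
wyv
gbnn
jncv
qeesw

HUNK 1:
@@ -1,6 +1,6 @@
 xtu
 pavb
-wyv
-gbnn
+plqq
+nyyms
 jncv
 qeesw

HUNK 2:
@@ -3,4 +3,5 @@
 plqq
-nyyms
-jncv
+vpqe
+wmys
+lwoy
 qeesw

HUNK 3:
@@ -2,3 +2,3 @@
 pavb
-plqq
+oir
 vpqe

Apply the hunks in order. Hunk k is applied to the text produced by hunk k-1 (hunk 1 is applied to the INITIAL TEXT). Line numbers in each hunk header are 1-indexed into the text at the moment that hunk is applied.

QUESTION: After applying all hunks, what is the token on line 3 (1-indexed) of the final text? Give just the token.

Hunk 1: at line 1 remove [wyv,gbnn] add [plqq,nyyms] -> 6 lines: xtu pavb plqq nyyms jncv qeesw
Hunk 2: at line 3 remove [nyyms,jncv] add [vpqe,wmys,lwoy] -> 7 lines: xtu pavb plqq vpqe wmys lwoy qeesw
Hunk 3: at line 2 remove [plqq] add [oir] -> 7 lines: xtu pavb oir vpqe wmys lwoy qeesw
Final line 3: oir

Answer: oir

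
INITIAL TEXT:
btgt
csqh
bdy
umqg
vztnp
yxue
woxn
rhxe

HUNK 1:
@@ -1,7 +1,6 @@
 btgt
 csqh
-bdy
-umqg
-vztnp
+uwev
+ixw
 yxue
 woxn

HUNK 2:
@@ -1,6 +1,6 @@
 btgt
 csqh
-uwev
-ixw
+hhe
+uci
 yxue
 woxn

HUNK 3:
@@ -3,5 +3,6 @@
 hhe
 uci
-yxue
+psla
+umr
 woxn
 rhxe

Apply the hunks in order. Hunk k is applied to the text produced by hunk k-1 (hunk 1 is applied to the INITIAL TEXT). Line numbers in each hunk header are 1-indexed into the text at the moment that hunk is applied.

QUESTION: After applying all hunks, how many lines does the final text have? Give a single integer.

Hunk 1: at line 1 remove [bdy,umqg,vztnp] add [uwev,ixw] -> 7 lines: btgt csqh uwev ixw yxue woxn rhxe
Hunk 2: at line 1 remove [uwev,ixw] add [hhe,uci] -> 7 lines: btgt csqh hhe uci yxue woxn rhxe
Hunk 3: at line 3 remove [yxue] add [psla,umr] -> 8 lines: btgt csqh hhe uci psla umr woxn rhxe
Final line count: 8

Answer: 8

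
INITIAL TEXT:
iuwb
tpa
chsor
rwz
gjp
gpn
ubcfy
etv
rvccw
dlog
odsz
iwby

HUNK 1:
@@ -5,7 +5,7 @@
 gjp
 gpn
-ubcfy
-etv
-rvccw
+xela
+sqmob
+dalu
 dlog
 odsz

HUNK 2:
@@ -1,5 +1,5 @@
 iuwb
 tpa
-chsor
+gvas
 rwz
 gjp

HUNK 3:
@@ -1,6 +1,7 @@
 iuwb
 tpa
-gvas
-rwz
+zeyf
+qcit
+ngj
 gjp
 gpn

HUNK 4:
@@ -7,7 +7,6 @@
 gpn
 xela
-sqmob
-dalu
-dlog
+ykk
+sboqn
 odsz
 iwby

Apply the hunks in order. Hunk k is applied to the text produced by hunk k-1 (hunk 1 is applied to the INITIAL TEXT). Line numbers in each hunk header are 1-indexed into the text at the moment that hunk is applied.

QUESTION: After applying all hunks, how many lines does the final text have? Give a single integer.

Answer: 12

Derivation:
Hunk 1: at line 5 remove [ubcfy,etv,rvccw] add [xela,sqmob,dalu] -> 12 lines: iuwb tpa chsor rwz gjp gpn xela sqmob dalu dlog odsz iwby
Hunk 2: at line 1 remove [chsor] add [gvas] -> 12 lines: iuwb tpa gvas rwz gjp gpn xela sqmob dalu dlog odsz iwby
Hunk 3: at line 1 remove [gvas,rwz] add [zeyf,qcit,ngj] -> 13 lines: iuwb tpa zeyf qcit ngj gjp gpn xela sqmob dalu dlog odsz iwby
Hunk 4: at line 7 remove [sqmob,dalu,dlog] add [ykk,sboqn] -> 12 lines: iuwb tpa zeyf qcit ngj gjp gpn xela ykk sboqn odsz iwby
Final line count: 12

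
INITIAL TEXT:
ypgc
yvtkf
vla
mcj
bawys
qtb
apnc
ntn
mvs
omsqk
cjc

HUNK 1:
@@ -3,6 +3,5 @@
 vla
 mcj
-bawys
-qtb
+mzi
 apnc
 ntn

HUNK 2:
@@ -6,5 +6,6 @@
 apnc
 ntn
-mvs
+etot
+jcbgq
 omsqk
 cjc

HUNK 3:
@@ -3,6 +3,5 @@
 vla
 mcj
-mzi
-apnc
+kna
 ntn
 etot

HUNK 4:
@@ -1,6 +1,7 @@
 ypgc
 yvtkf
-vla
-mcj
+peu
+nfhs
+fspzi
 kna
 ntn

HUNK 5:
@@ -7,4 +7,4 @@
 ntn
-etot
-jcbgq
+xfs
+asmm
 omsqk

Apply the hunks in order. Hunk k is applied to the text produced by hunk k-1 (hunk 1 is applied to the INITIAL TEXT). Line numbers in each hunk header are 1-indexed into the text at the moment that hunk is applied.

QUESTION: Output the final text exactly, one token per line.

Hunk 1: at line 3 remove [bawys,qtb] add [mzi] -> 10 lines: ypgc yvtkf vla mcj mzi apnc ntn mvs omsqk cjc
Hunk 2: at line 6 remove [mvs] add [etot,jcbgq] -> 11 lines: ypgc yvtkf vla mcj mzi apnc ntn etot jcbgq omsqk cjc
Hunk 3: at line 3 remove [mzi,apnc] add [kna] -> 10 lines: ypgc yvtkf vla mcj kna ntn etot jcbgq omsqk cjc
Hunk 4: at line 1 remove [vla,mcj] add [peu,nfhs,fspzi] -> 11 lines: ypgc yvtkf peu nfhs fspzi kna ntn etot jcbgq omsqk cjc
Hunk 5: at line 7 remove [etot,jcbgq] add [xfs,asmm] -> 11 lines: ypgc yvtkf peu nfhs fspzi kna ntn xfs asmm omsqk cjc

Answer: ypgc
yvtkf
peu
nfhs
fspzi
kna
ntn
xfs
asmm
omsqk
cjc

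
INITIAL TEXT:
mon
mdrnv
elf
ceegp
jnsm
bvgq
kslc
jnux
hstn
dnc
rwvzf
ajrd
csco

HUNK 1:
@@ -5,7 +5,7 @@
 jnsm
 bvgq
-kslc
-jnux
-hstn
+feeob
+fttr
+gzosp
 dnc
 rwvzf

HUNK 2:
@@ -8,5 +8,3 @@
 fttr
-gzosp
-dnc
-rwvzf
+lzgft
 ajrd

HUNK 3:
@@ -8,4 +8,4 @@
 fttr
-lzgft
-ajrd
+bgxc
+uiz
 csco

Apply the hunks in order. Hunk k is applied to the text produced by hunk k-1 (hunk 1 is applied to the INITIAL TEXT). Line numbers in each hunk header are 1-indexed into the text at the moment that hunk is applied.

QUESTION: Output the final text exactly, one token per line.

Answer: mon
mdrnv
elf
ceegp
jnsm
bvgq
feeob
fttr
bgxc
uiz
csco

Derivation:
Hunk 1: at line 5 remove [kslc,jnux,hstn] add [feeob,fttr,gzosp] -> 13 lines: mon mdrnv elf ceegp jnsm bvgq feeob fttr gzosp dnc rwvzf ajrd csco
Hunk 2: at line 8 remove [gzosp,dnc,rwvzf] add [lzgft] -> 11 lines: mon mdrnv elf ceegp jnsm bvgq feeob fttr lzgft ajrd csco
Hunk 3: at line 8 remove [lzgft,ajrd] add [bgxc,uiz] -> 11 lines: mon mdrnv elf ceegp jnsm bvgq feeob fttr bgxc uiz csco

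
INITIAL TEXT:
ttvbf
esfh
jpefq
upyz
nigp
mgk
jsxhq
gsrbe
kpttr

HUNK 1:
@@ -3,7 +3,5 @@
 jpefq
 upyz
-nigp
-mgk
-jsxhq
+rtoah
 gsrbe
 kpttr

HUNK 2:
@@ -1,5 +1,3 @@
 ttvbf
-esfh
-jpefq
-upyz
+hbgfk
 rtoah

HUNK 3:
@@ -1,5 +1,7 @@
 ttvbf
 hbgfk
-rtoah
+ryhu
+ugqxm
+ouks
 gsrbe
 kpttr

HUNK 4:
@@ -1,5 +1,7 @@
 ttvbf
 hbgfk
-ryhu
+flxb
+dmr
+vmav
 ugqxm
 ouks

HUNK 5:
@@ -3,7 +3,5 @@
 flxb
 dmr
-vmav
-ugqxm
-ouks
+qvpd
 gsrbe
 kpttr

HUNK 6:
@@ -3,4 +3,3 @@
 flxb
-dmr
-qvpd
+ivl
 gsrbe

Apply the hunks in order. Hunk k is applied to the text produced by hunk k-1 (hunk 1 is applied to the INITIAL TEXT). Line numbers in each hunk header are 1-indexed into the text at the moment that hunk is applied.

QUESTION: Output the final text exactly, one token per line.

Answer: ttvbf
hbgfk
flxb
ivl
gsrbe
kpttr

Derivation:
Hunk 1: at line 3 remove [nigp,mgk,jsxhq] add [rtoah] -> 7 lines: ttvbf esfh jpefq upyz rtoah gsrbe kpttr
Hunk 2: at line 1 remove [esfh,jpefq,upyz] add [hbgfk] -> 5 lines: ttvbf hbgfk rtoah gsrbe kpttr
Hunk 3: at line 1 remove [rtoah] add [ryhu,ugqxm,ouks] -> 7 lines: ttvbf hbgfk ryhu ugqxm ouks gsrbe kpttr
Hunk 4: at line 1 remove [ryhu] add [flxb,dmr,vmav] -> 9 lines: ttvbf hbgfk flxb dmr vmav ugqxm ouks gsrbe kpttr
Hunk 5: at line 3 remove [vmav,ugqxm,ouks] add [qvpd] -> 7 lines: ttvbf hbgfk flxb dmr qvpd gsrbe kpttr
Hunk 6: at line 3 remove [dmr,qvpd] add [ivl] -> 6 lines: ttvbf hbgfk flxb ivl gsrbe kpttr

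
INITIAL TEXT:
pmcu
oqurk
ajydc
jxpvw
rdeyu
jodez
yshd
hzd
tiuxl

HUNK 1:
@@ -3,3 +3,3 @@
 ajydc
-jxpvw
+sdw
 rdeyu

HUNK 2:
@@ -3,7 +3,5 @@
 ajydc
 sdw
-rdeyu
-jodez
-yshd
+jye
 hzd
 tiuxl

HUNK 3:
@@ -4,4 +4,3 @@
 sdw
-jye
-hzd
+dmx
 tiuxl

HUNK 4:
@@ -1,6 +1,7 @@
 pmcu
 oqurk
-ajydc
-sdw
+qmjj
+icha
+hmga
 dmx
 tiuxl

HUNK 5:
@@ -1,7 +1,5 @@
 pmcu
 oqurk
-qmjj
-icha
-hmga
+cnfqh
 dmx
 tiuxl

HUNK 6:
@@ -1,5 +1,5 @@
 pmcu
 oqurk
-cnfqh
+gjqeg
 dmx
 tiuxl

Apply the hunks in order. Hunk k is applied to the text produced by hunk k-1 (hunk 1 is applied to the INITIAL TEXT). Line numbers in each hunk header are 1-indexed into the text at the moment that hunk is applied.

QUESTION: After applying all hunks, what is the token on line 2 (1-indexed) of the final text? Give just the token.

Answer: oqurk

Derivation:
Hunk 1: at line 3 remove [jxpvw] add [sdw] -> 9 lines: pmcu oqurk ajydc sdw rdeyu jodez yshd hzd tiuxl
Hunk 2: at line 3 remove [rdeyu,jodez,yshd] add [jye] -> 7 lines: pmcu oqurk ajydc sdw jye hzd tiuxl
Hunk 3: at line 4 remove [jye,hzd] add [dmx] -> 6 lines: pmcu oqurk ajydc sdw dmx tiuxl
Hunk 4: at line 1 remove [ajydc,sdw] add [qmjj,icha,hmga] -> 7 lines: pmcu oqurk qmjj icha hmga dmx tiuxl
Hunk 5: at line 1 remove [qmjj,icha,hmga] add [cnfqh] -> 5 lines: pmcu oqurk cnfqh dmx tiuxl
Hunk 6: at line 1 remove [cnfqh] add [gjqeg] -> 5 lines: pmcu oqurk gjqeg dmx tiuxl
Final line 2: oqurk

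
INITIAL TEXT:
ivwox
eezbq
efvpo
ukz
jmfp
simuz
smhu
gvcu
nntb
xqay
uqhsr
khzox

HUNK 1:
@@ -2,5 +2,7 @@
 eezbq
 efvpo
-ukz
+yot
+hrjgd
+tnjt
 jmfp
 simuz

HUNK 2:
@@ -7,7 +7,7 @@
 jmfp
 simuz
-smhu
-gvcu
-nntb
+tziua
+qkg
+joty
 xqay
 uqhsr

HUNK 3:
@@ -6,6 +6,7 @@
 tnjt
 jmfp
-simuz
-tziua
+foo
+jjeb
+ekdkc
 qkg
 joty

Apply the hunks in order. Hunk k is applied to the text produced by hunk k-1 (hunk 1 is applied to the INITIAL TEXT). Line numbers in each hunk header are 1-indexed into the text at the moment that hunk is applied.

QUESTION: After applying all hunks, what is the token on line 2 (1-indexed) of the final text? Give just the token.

Answer: eezbq

Derivation:
Hunk 1: at line 2 remove [ukz] add [yot,hrjgd,tnjt] -> 14 lines: ivwox eezbq efvpo yot hrjgd tnjt jmfp simuz smhu gvcu nntb xqay uqhsr khzox
Hunk 2: at line 7 remove [smhu,gvcu,nntb] add [tziua,qkg,joty] -> 14 lines: ivwox eezbq efvpo yot hrjgd tnjt jmfp simuz tziua qkg joty xqay uqhsr khzox
Hunk 3: at line 6 remove [simuz,tziua] add [foo,jjeb,ekdkc] -> 15 lines: ivwox eezbq efvpo yot hrjgd tnjt jmfp foo jjeb ekdkc qkg joty xqay uqhsr khzox
Final line 2: eezbq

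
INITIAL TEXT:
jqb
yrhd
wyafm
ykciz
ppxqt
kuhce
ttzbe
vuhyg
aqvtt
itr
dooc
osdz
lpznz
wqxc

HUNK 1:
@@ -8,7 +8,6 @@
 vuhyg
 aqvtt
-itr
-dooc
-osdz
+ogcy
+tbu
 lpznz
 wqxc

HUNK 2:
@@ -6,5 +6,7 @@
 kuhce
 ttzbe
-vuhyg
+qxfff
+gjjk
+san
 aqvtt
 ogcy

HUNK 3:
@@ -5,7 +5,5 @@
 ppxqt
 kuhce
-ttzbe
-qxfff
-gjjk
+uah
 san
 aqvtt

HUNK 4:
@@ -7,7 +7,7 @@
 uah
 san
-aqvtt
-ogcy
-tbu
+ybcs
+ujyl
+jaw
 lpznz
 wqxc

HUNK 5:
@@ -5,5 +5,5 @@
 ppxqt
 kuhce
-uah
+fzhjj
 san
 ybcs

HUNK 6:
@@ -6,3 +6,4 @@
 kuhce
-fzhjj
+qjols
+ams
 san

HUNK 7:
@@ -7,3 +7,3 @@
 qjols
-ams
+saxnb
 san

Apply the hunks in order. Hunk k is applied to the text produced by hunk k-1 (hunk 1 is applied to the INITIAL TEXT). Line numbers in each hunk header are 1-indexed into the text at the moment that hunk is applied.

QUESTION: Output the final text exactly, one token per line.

Answer: jqb
yrhd
wyafm
ykciz
ppxqt
kuhce
qjols
saxnb
san
ybcs
ujyl
jaw
lpznz
wqxc

Derivation:
Hunk 1: at line 8 remove [itr,dooc,osdz] add [ogcy,tbu] -> 13 lines: jqb yrhd wyafm ykciz ppxqt kuhce ttzbe vuhyg aqvtt ogcy tbu lpznz wqxc
Hunk 2: at line 6 remove [vuhyg] add [qxfff,gjjk,san] -> 15 lines: jqb yrhd wyafm ykciz ppxqt kuhce ttzbe qxfff gjjk san aqvtt ogcy tbu lpznz wqxc
Hunk 3: at line 5 remove [ttzbe,qxfff,gjjk] add [uah] -> 13 lines: jqb yrhd wyafm ykciz ppxqt kuhce uah san aqvtt ogcy tbu lpznz wqxc
Hunk 4: at line 7 remove [aqvtt,ogcy,tbu] add [ybcs,ujyl,jaw] -> 13 lines: jqb yrhd wyafm ykciz ppxqt kuhce uah san ybcs ujyl jaw lpznz wqxc
Hunk 5: at line 5 remove [uah] add [fzhjj] -> 13 lines: jqb yrhd wyafm ykciz ppxqt kuhce fzhjj san ybcs ujyl jaw lpznz wqxc
Hunk 6: at line 6 remove [fzhjj] add [qjols,ams] -> 14 lines: jqb yrhd wyafm ykciz ppxqt kuhce qjols ams san ybcs ujyl jaw lpznz wqxc
Hunk 7: at line 7 remove [ams] add [saxnb] -> 14 lines: jqb yrhd wyafm ykciz ppxqt kuhce qjols saxnb san ybcs ujyl jaw lpznz wqxc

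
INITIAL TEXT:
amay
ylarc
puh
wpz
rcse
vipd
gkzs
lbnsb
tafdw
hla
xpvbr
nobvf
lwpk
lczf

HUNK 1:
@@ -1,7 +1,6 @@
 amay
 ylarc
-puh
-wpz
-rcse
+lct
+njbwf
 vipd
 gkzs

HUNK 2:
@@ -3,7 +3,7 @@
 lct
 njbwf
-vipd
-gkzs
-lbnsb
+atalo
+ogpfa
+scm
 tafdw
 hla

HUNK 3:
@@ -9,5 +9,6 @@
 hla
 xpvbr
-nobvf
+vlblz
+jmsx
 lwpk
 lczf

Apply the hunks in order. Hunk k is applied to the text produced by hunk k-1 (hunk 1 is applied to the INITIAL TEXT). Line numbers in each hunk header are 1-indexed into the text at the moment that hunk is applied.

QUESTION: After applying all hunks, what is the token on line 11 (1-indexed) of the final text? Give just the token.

Answer: vlblz

Derivation:
Hunk 1: at line 1 remove [puh,wpz,rcse] add [lct,njbwf] -> 13 lines: amay ylarc lct njbwf vipd gkzs lbnsb tafdw hla xpvbr nobvf lwpk lczf
Hunk 2: at line 3 remove [vipd,gkzs,lbnsb] add [atalo,ogpfa,scm] -> 13 lines: amay ylarc lct njbwf atalo ogpfa scm tafdw hla xpvbr nobvf lwpk lczf
Hunk 3: at line 9 remove [nobvf] add [vlblz,jmsx] -> 14 lines: amay ylarc lct njbwf atalo ogpfa scm tafdw hla xpvbr vlblz jmsx lwpk lczf
Final line 11: vlblz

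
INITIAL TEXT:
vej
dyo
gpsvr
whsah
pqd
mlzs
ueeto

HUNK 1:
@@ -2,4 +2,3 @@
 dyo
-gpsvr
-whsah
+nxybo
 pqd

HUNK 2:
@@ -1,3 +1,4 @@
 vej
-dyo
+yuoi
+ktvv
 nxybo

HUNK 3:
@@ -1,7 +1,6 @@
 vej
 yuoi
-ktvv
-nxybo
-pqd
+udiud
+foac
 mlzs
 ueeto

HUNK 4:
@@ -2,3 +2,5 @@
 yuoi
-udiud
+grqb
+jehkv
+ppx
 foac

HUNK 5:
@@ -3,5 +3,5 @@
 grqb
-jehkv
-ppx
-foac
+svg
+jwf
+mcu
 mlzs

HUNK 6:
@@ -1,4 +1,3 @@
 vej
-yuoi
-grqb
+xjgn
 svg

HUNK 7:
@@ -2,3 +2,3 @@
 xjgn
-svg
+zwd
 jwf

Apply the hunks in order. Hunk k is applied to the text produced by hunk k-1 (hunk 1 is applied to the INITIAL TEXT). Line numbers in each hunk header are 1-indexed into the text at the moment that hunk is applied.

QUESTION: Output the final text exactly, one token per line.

Hunk 1: at line 2 remove [gpsvr,whsah] add [nxybo] -> 6 lines: vej dyo nxybo pqd mlzs ueeto
Hunk 2: at line 1 remove [dyo] add [yuoi,ktvv] -> 7 lines: vej yuoi ktvv nxybo pqd mlzs ueeto
Hunk 3: at line 1 remove [ktvv,nxybo,pqd] add [udiud,foac] -> 6 lines: vej yuoi udiud foac mlzs ueeto
Hunk 4: at line 2 remove [udiud] add [grqb,jehkv,ppx] -> 8 lines: vej yuoi grqb jehkv ppx foac mlzs ueeto
Hunk 5: at line 3 remove [jehkv,ppx,foac] add [svg,jwf,mcu] -> 8 lines: vej yuoi grqb svg jwf mcu mlzs ueeto
Hunk 6: at line 1 remove [yuoi,grqb] add [xjgn] -> 7 lines: vej xjgn svg jwf mcu mlzs ueeto
Hunk 7: at line 2 remove [svg] add [zwd] -> 7 lines: vej xjgn zwd jwf mcu mlzs ueeto

Answer: vej
xjgn
zwd
jwf
mcu
mlzs
ueeto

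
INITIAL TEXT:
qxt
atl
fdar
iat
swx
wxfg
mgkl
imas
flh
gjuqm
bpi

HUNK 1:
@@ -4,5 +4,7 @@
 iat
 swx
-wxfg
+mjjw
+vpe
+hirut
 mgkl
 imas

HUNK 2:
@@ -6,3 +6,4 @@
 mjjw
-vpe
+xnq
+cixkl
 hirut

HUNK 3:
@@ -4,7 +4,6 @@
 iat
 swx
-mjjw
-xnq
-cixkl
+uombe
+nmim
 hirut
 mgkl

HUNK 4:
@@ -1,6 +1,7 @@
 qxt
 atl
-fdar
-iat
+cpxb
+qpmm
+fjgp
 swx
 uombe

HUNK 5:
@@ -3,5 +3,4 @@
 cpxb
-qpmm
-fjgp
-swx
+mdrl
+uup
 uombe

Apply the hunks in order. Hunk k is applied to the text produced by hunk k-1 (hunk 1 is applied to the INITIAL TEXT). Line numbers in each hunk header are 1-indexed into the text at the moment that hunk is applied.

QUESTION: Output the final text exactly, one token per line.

Hunk 1: at line 4 remove [wxfg] add [mjjw,vpe,hirut] -> 13 lines: qxt atl fdar iat swx mjjw vpe hirut mgkl imas flh gjuqm bpi
Hunk 2: at line 6 remove [vpe] add [xnq,cixkl] -> 14 lines: qxt atl fdar iat swx mjjw xnq cixkl hirut mgkl imas flh gjuqm bpi
Hunk 3: at line 4 remove [mjjw,xnq,cixkl] add [uombe,nmim] -> 13 lines: qxt atl fdar iat swx uombe nmim hirut mgkl imas flh gjuqm bpi
Hunk 4: at line 1 remove [fdar,iat] add [cpxb,qpmm,fjgp] -> 14 lines: qxt atl cpxb qpmm fjgp swx uombe nmim hirut mgkl imas flh gjuqm bpi
Hunk 5: at line 3 remove [qpmm,fjgp,swx] add [mdrl,uup] -> 13 lines: qxt atl cpxb mdrl uup uombe nmim hirut mgkl imas flh gjuqm bpi

Answer: qxt
atl
cpxb
mdrl
uup
uombe
nmim
hirut
mgkl
imas
flh
gjuqm
bpi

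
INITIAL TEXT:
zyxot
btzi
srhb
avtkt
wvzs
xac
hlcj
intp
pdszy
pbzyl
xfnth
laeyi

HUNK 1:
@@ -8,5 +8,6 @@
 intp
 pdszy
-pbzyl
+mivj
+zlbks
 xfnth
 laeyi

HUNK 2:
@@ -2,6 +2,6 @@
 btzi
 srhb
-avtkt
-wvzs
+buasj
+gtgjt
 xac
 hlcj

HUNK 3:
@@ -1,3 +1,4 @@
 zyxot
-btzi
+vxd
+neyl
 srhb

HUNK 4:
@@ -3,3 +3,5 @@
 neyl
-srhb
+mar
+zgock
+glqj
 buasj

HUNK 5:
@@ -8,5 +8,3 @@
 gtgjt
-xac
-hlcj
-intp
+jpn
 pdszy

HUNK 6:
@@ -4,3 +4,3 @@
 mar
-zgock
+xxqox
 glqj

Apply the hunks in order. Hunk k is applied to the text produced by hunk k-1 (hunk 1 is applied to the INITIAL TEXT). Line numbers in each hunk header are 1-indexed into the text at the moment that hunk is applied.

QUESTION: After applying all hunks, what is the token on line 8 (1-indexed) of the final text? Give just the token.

Answer: gtgjt

Derivation:
Hunk 1: at line 8 remove [pbzyl] add [mivj,zlbks] -> 13 lines: zyxot btzi srhb avtkt wvzs xac hlcj intp pdszy mivj zlbks xfnth laeyi
Hunk 2: at line 2 remove [avtkt,wvzs] add [buasj,gtgjt] -> 13 lines: zyxot btzi srhb buasj gtgjt xac hlcj intp pdszy mivj zlbks xfnth laeyi
Hunk 3: at line 1 remove [btzi] add [vxd,neyl] -> 14 lines: zyxot vxd neyl srhb buasj gtgjt xac hlcj intp pdszy mivj zlbks xfnth laeyi
Hunk 4: at line 3 remove [srhb] add [mar,zgock,glqj] -> 16 lines: zyxot vxd neyl mar zgock glqj buasj gtgjt xac hlcj intp pdszy mivj zlbks xfnth laeyi
Hunk 5: at line 8 remove [xac,hlcj,intp] add [jpn] -> 14 lines: zyxot vxd neyl mar zgock glqj buasj gtgjt jpn pdszy mivj zlbks xfnth laeyi
Hunk 6: at line 4 remove [zgock] add [xxqox] -> 14 lines: zyxot vxd neyl mar xxqox glqj buasj gtgjt jpn pdszy mivj zlbks xfnth laeyi
Final line 8: gtgjt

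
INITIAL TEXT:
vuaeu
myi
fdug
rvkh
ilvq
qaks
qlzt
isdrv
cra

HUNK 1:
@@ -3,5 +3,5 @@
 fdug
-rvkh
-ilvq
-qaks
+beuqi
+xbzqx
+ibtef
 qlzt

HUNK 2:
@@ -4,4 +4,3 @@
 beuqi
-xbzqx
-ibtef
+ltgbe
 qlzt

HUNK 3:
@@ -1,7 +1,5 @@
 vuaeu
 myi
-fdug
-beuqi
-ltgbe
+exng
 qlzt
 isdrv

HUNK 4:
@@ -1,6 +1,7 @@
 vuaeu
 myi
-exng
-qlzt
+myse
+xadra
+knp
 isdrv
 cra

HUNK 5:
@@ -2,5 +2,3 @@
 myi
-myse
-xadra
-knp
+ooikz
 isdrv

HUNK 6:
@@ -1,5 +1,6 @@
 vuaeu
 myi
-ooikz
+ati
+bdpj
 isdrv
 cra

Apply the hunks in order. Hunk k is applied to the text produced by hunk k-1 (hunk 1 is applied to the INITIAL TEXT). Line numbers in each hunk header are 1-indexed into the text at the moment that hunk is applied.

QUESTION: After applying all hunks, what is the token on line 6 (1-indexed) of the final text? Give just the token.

Hunk 1: at line 3 remove [rvkh,ilvq,qaks] add [beuqi,xbzqx,ibtef] -> 9 lines: vuaeu myi fdug beuqi xbzqx ibtef qlzt isdrv cra
Hunk 2: at line 4 remove [xbzqx,ibtef] add [ltgbe] -> 8 lines: vuaeu myi fdug beuqi ltgbe qlzt isdrv cra
Hunk 3: at line 1 remove [fdug,beuqi,ltgbe] add [exng] -> 6 lines: vuaeu myi exng qlzt isdrv cra
Hunk 4: at line 1 remove [exng,qlzt] add [myse,xadra,knp] -> 7 lines: vuaeu myi myse xadra knp isdrv cra
Hunk 5: at line 2 remove [myse,xadra,knp] add [ooikz] -> 5 lines: vuaeu myi ooikz isdrv cra
Hunk 6: at line 1 remove [ooikz] add [ati,bdpj] -> 6 lines: vuaeu myi ati bdpj isdrv cra
Final line 6: cra

Answer: cra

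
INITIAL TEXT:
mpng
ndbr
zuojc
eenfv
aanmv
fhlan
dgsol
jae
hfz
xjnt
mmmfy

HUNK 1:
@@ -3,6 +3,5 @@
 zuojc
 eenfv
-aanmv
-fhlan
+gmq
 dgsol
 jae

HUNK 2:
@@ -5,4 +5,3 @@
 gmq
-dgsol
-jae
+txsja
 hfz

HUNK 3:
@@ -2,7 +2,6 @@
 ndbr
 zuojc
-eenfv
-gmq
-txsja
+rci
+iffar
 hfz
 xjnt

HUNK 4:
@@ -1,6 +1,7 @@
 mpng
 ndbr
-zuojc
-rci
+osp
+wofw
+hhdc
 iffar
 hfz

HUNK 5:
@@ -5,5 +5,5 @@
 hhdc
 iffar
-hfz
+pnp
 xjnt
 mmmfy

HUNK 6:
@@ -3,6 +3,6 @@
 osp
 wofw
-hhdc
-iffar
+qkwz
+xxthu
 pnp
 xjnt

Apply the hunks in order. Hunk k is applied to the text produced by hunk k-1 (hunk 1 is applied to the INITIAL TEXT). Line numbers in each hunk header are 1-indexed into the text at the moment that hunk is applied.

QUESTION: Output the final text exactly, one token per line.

Answer: mpng
ndbr
osp
wofw
qkwz
xxthu
pnp
xjnt
mmmfy

Derivation:
Hunk 1: at line 3 remove [aanmv,fhlan] add [gmq] -> 10 lines: mpng ndbr zuojc eenfv gmq dgsol jae hfz xjnt mmmfy
Hunk 2: at line 5 remove [dgsol,jae] add [txsja] -> 9 lines: mpng ndbr zuojc eenfv gmq txsja hfz xjnt mmmfy
Hunk 3: at line 2 remove [eenfv,gmq,txsja] add [rci,iffar] -> 8 lines: mpng ndbr zuojc rci iffar hfz xjnt mmmfy
Hunk 4: at line 1 remove [zuojc,rci] add [osp,wofw,hhdc] -> 9 lines: mpng ndbr osp wofw hhdc iffar hfz xjnt mmmfy
Hunk 5: at line 5 remove [hfz] add [pnp] -> 9 lines: mpng ndbr osp wofw hhdc iffar pnp xjnt mmmfy
Hunk 6: at line 3 remove [hhdc,iffar] add [qkwz,xxthu] -> 9 lines: mpng ndbr osp wofw qkwz xxthu pnp xjnt mmmfy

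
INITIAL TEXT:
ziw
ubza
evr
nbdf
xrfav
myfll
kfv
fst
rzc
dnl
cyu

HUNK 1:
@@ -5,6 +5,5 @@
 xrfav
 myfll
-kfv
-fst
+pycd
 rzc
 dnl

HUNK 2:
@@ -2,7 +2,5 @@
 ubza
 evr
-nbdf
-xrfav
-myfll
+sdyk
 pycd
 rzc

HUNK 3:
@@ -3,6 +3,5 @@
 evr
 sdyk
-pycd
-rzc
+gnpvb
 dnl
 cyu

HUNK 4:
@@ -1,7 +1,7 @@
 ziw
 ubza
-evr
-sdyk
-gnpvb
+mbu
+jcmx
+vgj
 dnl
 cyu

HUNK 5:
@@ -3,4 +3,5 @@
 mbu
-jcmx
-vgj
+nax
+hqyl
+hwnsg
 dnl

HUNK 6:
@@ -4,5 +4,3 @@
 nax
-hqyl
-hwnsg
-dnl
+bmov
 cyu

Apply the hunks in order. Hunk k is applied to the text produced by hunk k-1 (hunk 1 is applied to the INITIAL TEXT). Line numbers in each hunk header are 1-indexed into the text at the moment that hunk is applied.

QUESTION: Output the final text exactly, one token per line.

Hunk 1: at line 5 remove [kfv,fst] add [pycd] -> 10 lines: ziw ubza evr nbdf xrfav myfll pycd rzc dnl cyu
Hunk 2: at line 2 remove [nbdf,xrfav,myfll] add [sdyk] -> 8 lines: ziw ubza evr sdyk pycd rzc dnl cyu
Hunk 3: at line 3 remove [pycd,rzc] add [gnpvb] -> 7 lines: ziw ubza evr sdyk gnpvb dnl cyu
Hunk 4: at line 1 remove [evr,sdyk,gnpvb] add [mbu,jcmx,vgj] -> 7 lines: ziw ubza mbu jcmx vgj dnl cyu
Hunk 5: at line 3 remove [jcmx,vgj] add [nax,hqyl,hwnsg] -> 8 lines: ziw ubza mbu nax hqyl hwnsg dnl cyu
Hunk 6: at line 4 remove [hqyl,hwnsg,dnl] add [bmov] -> 6 lines: ziw ubza mbu nax bmov cyu

Answer: ziw
ubza
mbu
nax
bmov
cyu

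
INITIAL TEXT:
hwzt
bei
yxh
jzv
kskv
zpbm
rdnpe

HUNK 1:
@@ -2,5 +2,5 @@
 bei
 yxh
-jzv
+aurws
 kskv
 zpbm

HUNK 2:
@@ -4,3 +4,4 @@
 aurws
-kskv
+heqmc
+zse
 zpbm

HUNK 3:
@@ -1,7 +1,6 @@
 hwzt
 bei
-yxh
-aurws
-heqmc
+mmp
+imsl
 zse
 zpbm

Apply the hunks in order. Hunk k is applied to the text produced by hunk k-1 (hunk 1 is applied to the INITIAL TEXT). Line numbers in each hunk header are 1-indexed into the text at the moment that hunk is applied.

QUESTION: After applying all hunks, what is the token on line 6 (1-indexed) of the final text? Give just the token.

Answer: zpbm

Derivation:
Hunk 1: at line 2 remove [jzv] add [aurws] -> 7 lines: hwzt bei yxh aurws kskv zpbm rdnpe
Hunk 2: at line 4 remove [kskv] add [heqmc,zse] -> 8 lines: hwzt bei yxh aurws heqmc zse zpbm rdnpe
Hunk 3: at line 1 remove [yxh,aurws,heqmc] add [mmp,imsl] -> 7 lines: hwzt bei mmp imsl zse zpbm rdnpe
Final line 6: zpbm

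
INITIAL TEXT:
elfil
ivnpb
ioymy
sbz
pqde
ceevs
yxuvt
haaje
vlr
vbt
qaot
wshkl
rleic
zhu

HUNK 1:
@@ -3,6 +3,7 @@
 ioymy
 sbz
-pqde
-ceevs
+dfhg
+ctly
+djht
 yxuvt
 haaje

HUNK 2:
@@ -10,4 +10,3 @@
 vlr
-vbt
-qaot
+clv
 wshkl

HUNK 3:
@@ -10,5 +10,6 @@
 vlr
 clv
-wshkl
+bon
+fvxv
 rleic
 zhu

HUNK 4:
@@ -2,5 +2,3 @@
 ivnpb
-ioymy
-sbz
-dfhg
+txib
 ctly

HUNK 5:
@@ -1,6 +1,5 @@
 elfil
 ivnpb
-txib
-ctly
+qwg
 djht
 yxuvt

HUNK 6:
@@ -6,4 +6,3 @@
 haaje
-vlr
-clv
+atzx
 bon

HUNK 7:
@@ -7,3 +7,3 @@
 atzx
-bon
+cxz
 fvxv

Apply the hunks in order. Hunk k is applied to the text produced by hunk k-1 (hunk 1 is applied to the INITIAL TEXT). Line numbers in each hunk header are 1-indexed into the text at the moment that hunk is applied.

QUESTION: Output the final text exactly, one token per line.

Hunk 1: at line 3 remove [pqde,ceevs] add [dfhg,ctly,djht] -> 15 lines: elfil ivnpb ioymy sbz dfhg ctly djht yxuvt haaje vlr vbt qaot wshkl rleic zhu
Hunk 2: at line 10 remove [vbt,qaot] add [clv] -> 14 lines: elfil ivnpb ioymy sbz dfhg ctly djht yxuvt haaje vlr clv wshkl rleic zhu
Hunk 3: at line 10 remove [wshkl] add [bon,fvxv] -> 15 lines: elfil ivnpb ioymy sbz dfhg ctly djht yxuvt haaje vlr clv bon fvxv rleic zhu
Hunk 4: at line 2 remove [ioymy,sbz,dfhg] add [txib] -> 13 lines: elfil ivnpb txib ctly djht yxuvt haaje vlr clv bon fvxv rleic zhu
Hunk 5: at line 1 remove [txib,ctly] add [qwg] -> 12 lines: elfil ivnpb qwg djht yxuvt haaje vlr clv bon fvxv rleic zhu
Hunk 6: at line 6 remove [vlr,clv] add [atzx] -> 11 lines: elfil ivnpb qwg djht yxuvt haaje atzx bon fvxv rleic zhu
Hunk 7: at line 7 remove [bon] add [cxz] -> 11 lines: elfil ivnpb qwg djht yxuvt haaje atzx cxz fvxv rleic zhu

Answer: elfil
ivnpb
qwg
djht
yxuvt
haaje
atzx
cxz
fvxv
rleic
zhu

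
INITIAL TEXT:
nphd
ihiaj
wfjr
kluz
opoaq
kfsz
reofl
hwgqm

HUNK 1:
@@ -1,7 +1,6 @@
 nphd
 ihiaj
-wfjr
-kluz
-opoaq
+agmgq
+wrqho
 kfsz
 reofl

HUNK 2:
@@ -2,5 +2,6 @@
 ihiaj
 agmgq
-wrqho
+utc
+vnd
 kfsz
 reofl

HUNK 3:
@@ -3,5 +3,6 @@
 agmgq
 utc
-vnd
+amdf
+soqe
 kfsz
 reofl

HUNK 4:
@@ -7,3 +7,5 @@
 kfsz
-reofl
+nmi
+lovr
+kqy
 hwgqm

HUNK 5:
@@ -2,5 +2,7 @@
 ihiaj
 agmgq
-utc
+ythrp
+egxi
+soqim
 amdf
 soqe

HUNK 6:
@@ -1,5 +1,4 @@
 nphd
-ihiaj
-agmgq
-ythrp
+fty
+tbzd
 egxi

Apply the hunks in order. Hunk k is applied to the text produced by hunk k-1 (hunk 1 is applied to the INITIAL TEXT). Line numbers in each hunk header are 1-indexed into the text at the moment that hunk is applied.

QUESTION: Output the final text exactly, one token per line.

Answer: nphd
fty
tbzd
egxi
soqim
amdf
soqe
kfsz
nmi
lovr
kqy
hwgqm

Derivation:
Hunk 1: at line 1 remove [wfjr,kluz,opoaq] add [agmgq,wrqho] -> 7 lines: nphd ihiaj agmgq wrqho kfsz reofl hwgqm
Hunk 2: at line 2 remove [wrqho] add [utc,vnd] -> 8 lines: nphd ihiaj agmgq utc vnd kfsz reofl hwgqm
Hunk 3: at line 3 remove [vnd] add [amdf,soqe] -> 9 lines: nphd ihiaj agmgq utc amdf soqe kfsz reofl hwgqm
Hunk 4: at line 7 remove [reofl] add [nmi,lovr,kqy] -> 11 lines: nphd ihiaj agmgq utc amdf soqe kfsz nmi lovr kqy hwgqm
Hunk 5: at line 2 remove [utc] add [ythrp,egxi,soqim] -> 13 lines: nphd ihiaj agmgq ythrp egxi soqim amdf soqe kfsz nmi lovr kqy hwgqm
Hunk 6: at line 1 remove [ihiaj,agmgq,ythrp] add [fty,tbzd] -> 12 lines: nphd fty tbzd egxi soqim amdf soqe kfsz nmi lovr kqy hwgqm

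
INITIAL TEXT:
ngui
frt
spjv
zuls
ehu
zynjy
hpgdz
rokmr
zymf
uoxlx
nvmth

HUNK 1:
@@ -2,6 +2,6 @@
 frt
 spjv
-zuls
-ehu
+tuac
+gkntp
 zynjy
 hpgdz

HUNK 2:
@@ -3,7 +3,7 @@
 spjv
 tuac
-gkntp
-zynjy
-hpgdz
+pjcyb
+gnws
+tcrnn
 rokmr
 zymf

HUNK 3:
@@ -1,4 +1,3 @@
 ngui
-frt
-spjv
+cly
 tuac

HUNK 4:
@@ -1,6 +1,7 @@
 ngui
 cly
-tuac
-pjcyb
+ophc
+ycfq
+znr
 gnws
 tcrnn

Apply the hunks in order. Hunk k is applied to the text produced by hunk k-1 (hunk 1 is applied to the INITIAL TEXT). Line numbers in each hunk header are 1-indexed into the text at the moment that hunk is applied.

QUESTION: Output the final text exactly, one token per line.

Hunk 1: at line 2 remove [zuls,ehu] add [tuac,gkntp] -> 11 lines: ngui frt spjv tuac gkntp zynjy hpgdz rokmr zymf uoxlx nvmth
Hunk 2: at line 3 remove [gkntp,zynjy,hpgdz] add [pjcyb,gnws,tcrnn] -> 11 lines: ngui frt spjv tuac pjcyb gnws tcrnn rokmr zymf uoxlx nvmth
Hunk 3: at line 1 remove [frt,spjv] add [cly] -> 10 lines: ngui cly tuac pjcyb gnws tcrnn rokmr zymf uoxlx nvmth
Hunk 4: at line 1 remove [tuac,pjcyb] add [ophc,ycfq,znr] -> 11 lines: ngui cly ophc ycfq znr gnws tcrnn rokmr zymf uoxlx nvmth

Answer: ngui
cly
ophc
ycfq
znr
gnws
tcrnn
rokmr
zymf
uoxlx
nvmth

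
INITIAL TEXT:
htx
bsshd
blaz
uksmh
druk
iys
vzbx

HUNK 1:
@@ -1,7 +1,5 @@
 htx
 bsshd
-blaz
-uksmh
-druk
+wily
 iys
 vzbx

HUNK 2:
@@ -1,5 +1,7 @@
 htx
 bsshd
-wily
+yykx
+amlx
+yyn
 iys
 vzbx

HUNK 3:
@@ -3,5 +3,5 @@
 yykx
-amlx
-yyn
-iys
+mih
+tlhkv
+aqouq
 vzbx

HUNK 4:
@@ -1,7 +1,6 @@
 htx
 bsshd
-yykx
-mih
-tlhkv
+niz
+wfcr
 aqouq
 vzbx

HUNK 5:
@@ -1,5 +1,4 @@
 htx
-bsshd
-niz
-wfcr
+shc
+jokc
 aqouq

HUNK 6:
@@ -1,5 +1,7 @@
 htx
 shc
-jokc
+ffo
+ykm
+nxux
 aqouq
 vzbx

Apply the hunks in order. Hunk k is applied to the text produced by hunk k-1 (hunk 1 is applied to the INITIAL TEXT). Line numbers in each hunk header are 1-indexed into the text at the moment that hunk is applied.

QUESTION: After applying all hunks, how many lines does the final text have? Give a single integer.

Hunk 1: at line 1 remove [blaz,uksmh,druk] add [wily] -> 5 lines: htx bsshd wily iys vzbx
Hunk 2: at line 1 remove [wily] add [yykx,amlx,yyn] -> 7 lines: htx bsshd yykx amlx yyn iys vzbx
Hunk 3: at line 3 remove [amlx,yyn,iys] add [mih,tlhkv,aqouq] -> 7 lines: htx bsshd yykx mih tlhkv aqouq vzbx
Hunk 4: at line 1 remove [yykx,mih,tlhkv] add [niz,wfcr] -> 6 lines: htx bsshd niz wfcr aqouq vzbx
Hunk 5: at line 1 remove [bsshd,niz,wfcr] add [shc,jokc] -> 5 lines: htx shc jokc aqouq vzbx
Hunk 6: at line 1 remove [jokc] add [ffo,ykm,nxux] -> 7 lines: htx shc ffo ykm nxux aqouq vzbx
Final line count: 7

Answer: 7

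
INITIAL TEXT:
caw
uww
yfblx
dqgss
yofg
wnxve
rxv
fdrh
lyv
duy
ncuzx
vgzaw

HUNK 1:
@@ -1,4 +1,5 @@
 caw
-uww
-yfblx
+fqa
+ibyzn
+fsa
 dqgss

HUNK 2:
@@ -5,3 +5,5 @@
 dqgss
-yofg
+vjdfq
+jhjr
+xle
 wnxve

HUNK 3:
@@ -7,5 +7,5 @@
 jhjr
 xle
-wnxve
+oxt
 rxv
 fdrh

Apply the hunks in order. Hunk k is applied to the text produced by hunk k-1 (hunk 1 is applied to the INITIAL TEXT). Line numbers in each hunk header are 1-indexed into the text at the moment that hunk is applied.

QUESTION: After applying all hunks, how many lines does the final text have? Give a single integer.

Answer: 15

Derivation:
Hunk 1: at line 1 remove [uww,yfblx] add [fqa,ibyzn,fsa] -> 13 lines: caw fqa ibyzn fsa dqgss yofg wnxve rxv fdrh lyv duy ncuzx vgzaw
Hunk 2: at line 5 remove [yofg] add [vjdfq,jhjr,xle] -> 15 lines: caw fqa ibyzn fsa dqgss vjdfq jhjr xle wnxve rxv fdrh lyv duy ncuzx vgzaw
Hunk 3: at line 7 remove [wnxve] add [oxt] -> 15 lines: caw fqa ibyzn fsa dqgss vjdfq jhjr xle oxt rxv fdrh lyv duy ncuzx vgzaw
Final line count: 15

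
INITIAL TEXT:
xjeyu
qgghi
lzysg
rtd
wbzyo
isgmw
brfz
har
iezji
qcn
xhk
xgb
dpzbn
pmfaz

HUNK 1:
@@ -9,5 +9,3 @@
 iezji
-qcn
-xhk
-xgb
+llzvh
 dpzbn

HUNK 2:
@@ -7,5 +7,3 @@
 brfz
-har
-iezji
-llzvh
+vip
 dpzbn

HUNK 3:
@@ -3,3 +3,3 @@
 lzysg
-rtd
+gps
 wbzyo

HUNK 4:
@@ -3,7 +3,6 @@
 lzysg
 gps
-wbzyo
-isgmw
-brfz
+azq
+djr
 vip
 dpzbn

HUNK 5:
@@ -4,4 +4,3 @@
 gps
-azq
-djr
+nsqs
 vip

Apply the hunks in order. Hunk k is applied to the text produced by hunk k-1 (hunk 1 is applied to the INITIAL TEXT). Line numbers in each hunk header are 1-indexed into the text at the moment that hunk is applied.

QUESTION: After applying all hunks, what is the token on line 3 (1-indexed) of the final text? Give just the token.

Hunk 1: at line 9 remove [qcn,xhk,xgb] add [llzvh] -> 12 lines: xjeyu qgghi lzysg rtd wbzyo isgmw brfz har iezji llzvh dpzbn pmfaz
Hunk 2: at line 7 remove [har,iezji,llzvh] add [vip] -> 10 lines: xjeyu qgghi lzysg rtd wbzyo isgmw brfz vip dpzbn pmfaz
Hunk 3: at line 3 remove [rtd] add [gps] -> 10 lines: xjeyu qgghi lzysg gps wbzyo isgmw brfz vip dpzbn pmfaz
Hunk 4: at line 3 remove [wbzyo,isgmw,brfz] add [azq,djr] -> 9 lines: xjeyu qgghi lzysg gps azq djr vip dpzbn pmfaz
Hunk 5: at line 4 remove [azq,djr] add [nsqs] -> 8 lines: xjeyu qgghi lzysg gps nsqs vip dpzbn pmfaz
Final line 3: lzysg

Answer: lzysg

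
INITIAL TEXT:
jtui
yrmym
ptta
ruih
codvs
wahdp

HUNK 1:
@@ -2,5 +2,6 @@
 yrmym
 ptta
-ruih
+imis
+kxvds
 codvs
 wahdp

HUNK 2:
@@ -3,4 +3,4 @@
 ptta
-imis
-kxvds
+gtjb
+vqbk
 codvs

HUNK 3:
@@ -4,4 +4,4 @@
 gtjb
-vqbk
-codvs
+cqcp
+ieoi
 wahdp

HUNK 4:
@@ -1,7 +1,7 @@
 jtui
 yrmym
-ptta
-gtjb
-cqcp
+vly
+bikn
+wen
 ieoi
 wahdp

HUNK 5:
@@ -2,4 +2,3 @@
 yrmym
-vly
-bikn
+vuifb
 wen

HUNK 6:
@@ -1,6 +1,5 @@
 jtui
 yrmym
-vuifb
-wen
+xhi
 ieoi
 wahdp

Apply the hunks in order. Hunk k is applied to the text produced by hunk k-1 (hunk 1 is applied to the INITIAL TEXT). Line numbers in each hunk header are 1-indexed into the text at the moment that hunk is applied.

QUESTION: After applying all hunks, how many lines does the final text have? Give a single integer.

Hunk 1: at line 2 remove [ruih] add [imis,kxvds] -> 7 lines: jtui yrmym ptta imis kxvds codvs wahdp
Hunk 2: at line 3 remove [imis,kxvds] add [gtjb,vqbk] -> 7 lines: jtui yrmym ptta gtjb vqbk codvs wahdp
Hunk 3: at line 4 remove [vqbk,codvs] add [cqcp,ieoi] -> 7 lines: jtui yrmym ptta gtjb cqcp ieoi wahdp
Hunk 4: at line 1 remove [ptta,gtjb,cqcp] add [vly,bikn,wen] -> 7 lines: jtui yrmym vly bikn wen ieoi wahdp
Hunk 5: at line 2 remove [vly,bikn] add [vuifb] -> 6 lines: jtui yrmym vuifb wen ieoi wahdp
Hunk 6: at line 1 remove [vuifb,wen] add [xhi] -> 5 lines: jtui yrmym xhi ieoi wahdp
Final line count: 5

Answer: 5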